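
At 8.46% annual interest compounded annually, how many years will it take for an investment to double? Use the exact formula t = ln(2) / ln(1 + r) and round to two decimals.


Doubling condition: (1 + r)^t = 2
Take ln of both sides: t × ln(1 + r) = ln(2)
t = ln(2) / ln(1 + r)
t = 0.693147 / 0.081211
t = 8.54

t = ln(2) / ln(1 + r) = 8.54 years


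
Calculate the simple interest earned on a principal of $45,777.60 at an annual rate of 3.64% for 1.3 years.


Simple interest formula: I = P × r × t
I = $45,777.60 × 0.0364 × 1.3
I = $2,166.20

I = P × r × t = $2,166.20


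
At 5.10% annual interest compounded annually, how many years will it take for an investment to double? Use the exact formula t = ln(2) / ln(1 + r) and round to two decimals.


Doubling condition: (1 + r)^t = 2
Take ln of both sides: t × ln(1 + r) = ln(2)
t = ln(2) / ln(1 + r)
t = 0.693147 / 0.049742
t = 13.93

t = ln(2) / ln(1 + r) = 13.93 years


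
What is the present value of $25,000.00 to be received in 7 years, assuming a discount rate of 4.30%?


Present value formula: PV = FV / (1 + r)^t
PV = $25,000.00 / (1 + 0.043)^7
PV = $25,000.00 / 1.3427345
PV = $18,618.72

PV = FV / (1 + r)^t = $18,618.72


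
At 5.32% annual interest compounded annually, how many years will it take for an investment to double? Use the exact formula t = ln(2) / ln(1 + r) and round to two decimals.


Doubling condition: (1 + r)^t = 2
Take ln of both sides: t × ln(1 + r) = ln(2)
t = ln(2) / ln(1 + r)
t = 0.693147 / 0.051833
t = 13.37

t = ln(2) / ln(1 + r) = 13.37 years


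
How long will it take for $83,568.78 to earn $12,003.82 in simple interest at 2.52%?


Rearrange the simple interest formula for t:
I = P × r × t  ⇒  t = I / (P × r)
t = $12,003.82 / ($83,568.78 × 0.0252)
t = 5.7

t = I/(P×r) = 5.7 years


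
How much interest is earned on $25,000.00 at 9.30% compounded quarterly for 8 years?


Compound interest earned = final amount − principal.
A = P(1 + r/n)^(nt) = $25,000.00 × (1 + 0.093/4)^(4 × 8) = $52,162.23
Interest = A − P = $52,162.23 − $25,000.00 = $27,162.23

Interest = A - P = $27,162.23


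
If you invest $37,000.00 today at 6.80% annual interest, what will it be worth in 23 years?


Future value formula: FV = PV × (1 + r)^t
FV = $37,000.00 × (1 + 0.068)^23
FV = $37,000.00 × 4.5408673
FV = $168,012.09

FV = PV × (1 + r)^t = $168,012.09


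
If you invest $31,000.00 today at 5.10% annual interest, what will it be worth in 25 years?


Future value formula: FV = PV × (1 + r)^t
FV = $31,000.00 × (1 + 0.051)^25
FV = $31,000.00 × 3.4679107
FV = $107,505.23

FV = PV × (1 + r)^t = $107,505.23


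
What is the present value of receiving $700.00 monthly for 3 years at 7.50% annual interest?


Present value of an ordinary annuity: PV = PMT × (1 − (1 + r)^(−n)) / r
Monthly rate r = 0.075/12 = 0.00625, n = 36
PV = $700.00 × (1 − (1 + 0.075/12)^(−36)) / (0.075/12)
PV = $700.00 × 32.147913
PV = $22,503.54

PV = PMT × (1-(1+r)^(-n))/r = $22,503.54


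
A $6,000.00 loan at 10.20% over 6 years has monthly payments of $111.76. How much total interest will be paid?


Total paid over the life of the loan = PMT × n.
Total paid = $111.76 × 72 = $8,046.72
Total interest = total paid − principal = $8,046.72 − $6,000.00 = $2,046.72

Total interest = (PMT × n) - PV = $2,046.72


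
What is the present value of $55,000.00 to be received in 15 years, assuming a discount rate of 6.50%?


Present value formula: PV = FV / (1 + r)^t
PV = $55,000.00 / (1 + 0.065)^15
PV = $55,000.00 / 2.571841
PV = $21,385.46

PV = FV / (1 + r)^t = $21,385.46


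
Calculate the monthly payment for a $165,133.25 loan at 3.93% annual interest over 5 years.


Loan payment formula: PMT = PV × r / (1 − (1 + r)^(−n))
Monthly rate r = 0.0393/12 = 0.003275, n = 60 months
Denominator: 1 − (1 + 0.0393/12)^(−60) = 0.1781348
PMT = $165,133.25 × (0.0393/12) / 0.1781348
PMT = $3,035.97 per month

PMT = PV × r / (1-(1+r)^(-n)) = $3,035.97/month


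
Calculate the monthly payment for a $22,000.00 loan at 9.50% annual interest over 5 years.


Loan payment formula: PMT = PV × r / (1 − (1 + r)^(−n))
Monthly rate r = 0.095/12 ≈ 0.00791667, n = 60 months
Denominator: 1 − (1 + 0.095/12)^(−60) = 0.376951
PMT = $22,000.00 × (0.095/12) / 0.376951
PMT = $462.04 per month

PMT = PV × r / (1-(1+r)^(-n)) = $462.04/month


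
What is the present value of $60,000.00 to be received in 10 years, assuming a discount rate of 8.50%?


Present value formula: PV = FV / (1 + r)^t
PV = $60,000.00 / (1 + 0.085)^10
PV = $60,000.00 / 2.26098344
PV = $26,537.12

PV = FV / (1 + r)^t = $26,537.12


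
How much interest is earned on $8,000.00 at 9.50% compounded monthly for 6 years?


Compound interest earned = final amount − principal.
A = P(1 + r/n)^(nt) = $8,000.00 × (1 + 0.095/12)^(12 × 6) = $14,114.42
Interest = A − P = $14,114.42 − $8,000.00 = $6,114.42

Interest = A - P = $6,114.42


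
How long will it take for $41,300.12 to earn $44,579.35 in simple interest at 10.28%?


Rearrange the simple interest formula for t:
I = P × r × t  ⇒  t = I / (P × r)
t = $44,579.35 / ($41,300.12 × 0.1028)
t = 10.5

t = I/(P×r) = 10.5 years


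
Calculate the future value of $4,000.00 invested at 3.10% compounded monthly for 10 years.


Compound interest formula: A = P(1 + r/n)^(nt)
A = $4,000.00 × (1 + 0.031/12)^(12 × 10)
Growth factor: (1 + 0.031/12)^120 = 1.362880
A = $4,000.00 × 1.362880
A = $5,451.52

A = P(1 + r/n)^(nt) = $5,451.52


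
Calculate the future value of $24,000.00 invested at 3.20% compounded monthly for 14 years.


Compound interest formula: A = P(1 + r/n)^(nt)
A = $24,000.00 × (1 + 0.032/12)^(12 × 14)
Growth factor: (1 + 0.032/12)^168 = 1.564246
A = $24,000.00 × 1.564246
A = $37,541.90

A = P(1 + r/n)^(nt) = $37,541.90


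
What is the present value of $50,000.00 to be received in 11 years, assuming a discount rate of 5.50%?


Present value formula: PV = FV / (1 + r)^t
PV = $50,000.00 / (1 + 0.055)^11
PV = $50,000.00 / 1.802092
PV = $27,745.53

PV = FV / (1 + r)^t = $27,745.53


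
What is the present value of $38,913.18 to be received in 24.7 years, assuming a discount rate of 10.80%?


Present value formula: PV = FV / (1 + r)^t
PV = $38,913.18 / (1 + 0.108)^24.7
PV = $38,913.18 / 12.593083
PV = $3,090.04

PV = FV / (1 + r)^t = $3,090.04


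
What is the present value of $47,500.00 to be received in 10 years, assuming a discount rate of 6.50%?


Present value formula: PV = FV / (1 + r)^t
PV = $47,500.00 / (1 + 0.065)^10
PV = $47,500.00 / 1.877137
PV = $25,304.49

PV = FV / (1 + r)^t = $25,304.49


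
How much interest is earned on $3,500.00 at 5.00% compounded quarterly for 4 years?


Compound interest earned = final amount − principal.
A = P(1 + r/n)^(nt) = $3,500.00 × (1 + 0.05/4)^(4 × 4) = $4,269.61
Interest = A − P = $4,269.61 − $3,500.00 = $769.61

Interest = A - P = $769.61


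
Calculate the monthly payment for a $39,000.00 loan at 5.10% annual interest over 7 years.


Loan payment formula: PMT = PV × r / (1 − (1 + r)^(−n))
Monthly rate r = 0.051/12 = 0.00425, n = 84 months
Denominator: 1 − (1 + 0.051/12)^(−84) = 0.299698
PMT = $39,000.00 × (0.051/12) / 0.299698
PMT = $553.06 per month

PMT = PV × r / (1-(1+r)^(-n)) = $553.06/month


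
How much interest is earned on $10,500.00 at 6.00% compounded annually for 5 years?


Compound interest earned = final amount − principal.
A = P(1 + r/n)^(nt) = $10,500.00 × (1 + 0.06/1)^(1 × 5) = $14,051.37
Interest = A − P = $14,051.37 − $10,500.00 = $3,551.37

Interest = A - P = $3,551.37


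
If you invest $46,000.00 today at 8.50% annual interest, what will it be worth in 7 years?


Future value formula: FV = PV × (1 + r)^t
FV = $46,000.00 × (1 + 0.085)^7
FV = $46,000.00 × 1.7701422
FV = $81,426.54

FV = PV × (1 + r)^t = $81,426.54


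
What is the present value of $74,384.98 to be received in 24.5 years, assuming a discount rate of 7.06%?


Present value formula: PV = FV / (1 + r)^t
PV = $74,384.98 / (1 + 0.0706)^24.5
PV = $74,384.98 / 5.319458
PV = $13,983.56

PV = FV / (1 + r)^t = $13,983.56


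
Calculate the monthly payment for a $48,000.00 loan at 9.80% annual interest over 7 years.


Loan payment formula: PMT = PV × r / (1 − (1 + r)^(−n))
Monthly rate r = 0.098/12 ≈ 0.00816667, n = 84 months
Denominator: 1 − (1 + 0.098/12)^(−84) = 0.4950087
PMT = $48,000.00 × (0.098/12) / 0.4950087
PMT = $791.91 per month

PMT = PV × r / (1-(1+r)^(-n)) = $791.91/month


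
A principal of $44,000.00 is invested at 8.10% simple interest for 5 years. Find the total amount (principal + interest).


Total amount formula: A = P(1 + rt) = P + P·r·t
Interest: I = P × r × t = $44,000.00 × 0.081 × 5 = $17,820.00
A = P + I = $44,000.00 + $17,820.00 = $61,820.00

A = P + I = P(1 + rt) = $61,820.00


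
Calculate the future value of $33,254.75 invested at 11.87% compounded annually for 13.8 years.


Compound interest formula: A = P(1 + r/n)^(nt)
A = $33,254.75 × (1 + 0.1187/1)^(1 × 13.8)
Growth factor: (1 + 0.1187/1)^13.8 = 4.7016274
A = $33,254.75 × 4.7016274
A = $156,351.44

A = P(1 + r/n)^(nt) = $156,351.44


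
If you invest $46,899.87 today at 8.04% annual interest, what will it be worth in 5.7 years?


Future value formula: FV = PV × (1 + r)^t
FV = $46,899.87 × (1 + 0.0804)^5.7
FV = $46,899.87 × 1.5539323
FV = $72,879.22

FV = PV × (1 + r)^t = $72,879.22


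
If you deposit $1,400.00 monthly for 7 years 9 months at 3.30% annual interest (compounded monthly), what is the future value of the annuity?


Future value of an ordinary annuity: FV = PMT × ((1 + r)^n − 1) / r
Monthly rate r = 0.033/12 = 0.00275, n = 93
FV = $1,400.00 × ((1 + 0.033/12)^93 − 1) / (0.033/12)
FV = $1,400.00 × 105.809673
FV = $148,133.54

FV = PMT × ((1+r)^n - 1)/r = $148,133.54


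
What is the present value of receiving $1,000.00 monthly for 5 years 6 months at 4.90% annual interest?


Present value of an ordinary annuity: PV = PMT × (1 − (1 + r)^(−n)) / r
Monthly rate r = 0.049/12 ≈ 0.00408333, n = 66
PV = $1,000.00 × (1 − (1 + 0.049/12)^(−66)) / (0.049/12)
PV = $1,000.00 × 57.7517148
PV = $57,751.71

PV = PMT × (1-(1+r)^(-n))/r = $57,751.71


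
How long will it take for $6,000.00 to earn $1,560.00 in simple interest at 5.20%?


Rearrange the simple interest formula for t:
I = P × r × t  ⇒  t = I / (P × r)
t = $1,560.00 / ($6,000.00 × 0.052)
t = 5

t = I/(P×r) = 5 years


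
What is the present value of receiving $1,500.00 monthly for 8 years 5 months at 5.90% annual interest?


Present value of an ordinary annuity: PV = PMT × (1 − (1 + r)^(−n)) / r
Monthly rate r = 0.059/12 ≈ 0.00491667, n = 101
PV = $1,500.00 × (1 − (1 + 0.059/12)^(−101)) / (0.059/12)
PV = $1,500.00 × 79.454744
PV = $119,182.12

PV = PMT × (1-(1+r)^(-n))/r = $119,182.12


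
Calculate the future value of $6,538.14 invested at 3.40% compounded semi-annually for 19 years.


Compound interest formula: A = P(1 + r/n)^(nt)
A = $6,538.14 × (1 + 0.034/2)^(2 × 19)
Growth factor: (1 + 0.034/2)^38 = 1.897563
A = $6,538.14 × 1.897563
A = $12,406.53

A = P(1 + r/n)^(nt) = $12,406.53


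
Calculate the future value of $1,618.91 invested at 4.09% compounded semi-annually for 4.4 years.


Compound interest formula: A = P(1 + r/n)^(nt)
A = $1,618.91 × (1 + 0.0409/2)^(2 × 4.4)
Growth factor: (1 + 0.0409/2)^8.8 = 1.194998
A = $1,618.91 × 1.194998
A = $1,934.59

A = P(1 + r/n)^(nt) = $1,934.59


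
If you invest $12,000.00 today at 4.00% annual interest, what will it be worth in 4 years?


Future value formula: FV = PV × (1 + r)^t
FV = $12,000.00 × (1 + 0.04)^4
FV = $12,000.00 × 1.1698586
FV = $14,038.30

FV = PV × (1 + r)^t = $14,038.30


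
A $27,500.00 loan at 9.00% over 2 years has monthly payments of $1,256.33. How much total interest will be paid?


Total paid over the life of the loan = PMT × n.
Total paid = $1,256.33 × 24 = $30,151.92
Total interest = total paid − principal = $30,151.92 − $27,500.00 = $2,651.92

Total interest = (PMT × n) - PV = $2,651.92


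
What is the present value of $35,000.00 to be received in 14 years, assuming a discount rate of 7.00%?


Present value formula: PV = FV / (1 + r)^t
PV = $35,000.00 / (1 + 0.07)^14
PV = $35,000.00 / 2.578534
PV = $13,573.60

PV = FV / (1 + r)^t = $13,573.60


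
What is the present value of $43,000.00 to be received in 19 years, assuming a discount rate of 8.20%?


Present value formula: PV = FV / (1 + r)^t
PV = $43,000.00 / (1 + 0.082)^19
PV = $43,000.00 / 4.470107
PV = $9,619.46

PV = FV / (1 + r)^t = $9,619.46


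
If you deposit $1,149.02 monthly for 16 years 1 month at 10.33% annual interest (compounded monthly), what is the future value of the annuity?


Future value of an ordinary annuity: FV = PMT × ((1 + r)^n − 1) / r
Monthly rate r = 0.1033/12 ≈ 0.00860833, n = 193
FV = $1,149.02 × ((1 + 0.1033/12)^193 − 1) / (0.1033/12)
FV = $1,149.02 × 491.315579
FV = $564,531.43

FV = PMT × ((1+r)^n - 1)/r = $564,531.43


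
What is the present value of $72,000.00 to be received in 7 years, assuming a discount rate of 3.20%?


Present value formula: PV = FV / (1 + r)^t
PV = $72,000.00 / (1 + 0.032)^7
PV = $72,000.00 / 1.2466883
PV = $57,753.01

PV = FV / (1 + r)^t = $57,753.01


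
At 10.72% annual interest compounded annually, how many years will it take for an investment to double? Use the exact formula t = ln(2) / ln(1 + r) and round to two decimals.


Doubling condition: (1 + r)^t = 2
Take ln of both sides: t × ln(1 + r) = ln(2)
t = ln(2) / ln(1 + r)
t = 0.693147 / 0.101834
t = 6.81

t = ln(2) / ln(1 + r) = 6.81 years


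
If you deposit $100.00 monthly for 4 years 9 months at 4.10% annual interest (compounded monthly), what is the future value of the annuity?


Future value of an ordinary annuity: FV = PMT × ((1 + r)^n − 1) / r
Monthly rate r = 0.041/12 ≈ 0.00341667, n = 57
FV = $100.00 × ((1 + 0.041/12)^57 − 1) / (0.041/12)
FV = $100.00 × 62.810913
FV = $6,281.09

FV = PMT × ((1+r)^n - 1)/r = $6,281.09


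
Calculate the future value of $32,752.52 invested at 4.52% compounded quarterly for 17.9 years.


Compound interest formula: A = P(1 + r/n)^(nt)
A = $32,752.52 × (1 + 0.0452/4)^(4 × 17.9)
Growth factor: (1 + 0.0452/4)^71.6 = 2.235674
A = $32,752.52 × 2.235674
A = $73,223.96

A = P(1 + r/n)^(nt) = $73,223.96


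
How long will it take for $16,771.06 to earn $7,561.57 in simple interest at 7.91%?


Rearrange the simple interest formula for t:
I = P × r × t  ⇒  t = I / (P × r)
t = $7,561.57 / ($16,771.06 × 0.0791)
t = 5.7

t = I/(P×r) = 5.7 years


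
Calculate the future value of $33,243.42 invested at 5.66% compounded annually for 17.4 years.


Compound interest formula: A = P(1 + r/n)^(nt)
A = $33,243.42 × (1 + 0.0566/1)^(1 × 17.4)
Growth factor: (1 + 0.0566/1)^17.4 = 2.6064209
A = $33,243.42 × 2.6064209
A = $86,646.34

A = P(1 + r/n)^(nt) = $86,646.34


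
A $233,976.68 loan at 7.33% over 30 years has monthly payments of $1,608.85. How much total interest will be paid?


Total paid over the life of the loan = PMT × n.
Total paid = $1,608.85 × 360 = $579,186.00
Total interest = total paid − principal = $579,186.00 − $233,976.68 = $345,209.32

Total interest = (PMT × n) - PV = $345,209.32


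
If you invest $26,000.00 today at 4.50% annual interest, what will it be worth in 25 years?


Future value formula: FV = PV × (1 + r)^t
FV = $26,000.00 × (1 + 0.045)^25
FV = $26,000.00 × 3.0054345
FV = $78,141.30

FV = PV × (1 + r)^t = $78,141.30


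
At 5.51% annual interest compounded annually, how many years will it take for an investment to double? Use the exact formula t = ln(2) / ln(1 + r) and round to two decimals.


Doubling condition: (1 + r)^t = 2
Take ln of both sides: t × ln(1 + r) = ln(2)
t = ln(2) / ln(1 + r)
t = 0.693147 / 0.053636
t = 12.92

t = ln(2) / ln(1 + r) = 12.92 years


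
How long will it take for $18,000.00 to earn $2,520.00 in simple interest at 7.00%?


Rearrange the simple interest formula for t:
I = P × r × t  ⇒  t = I / (P × r)
t = $2,520.00 / ($18,000.00 × 0.07)
t = 2

t = I/(P×r) = 2 years


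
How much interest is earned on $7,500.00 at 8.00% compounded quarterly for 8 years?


Compound interest earned = final amount − principal.
A = P(1 + r/n)^(nt) = $7,500.00 × (1 + 0.08/4)^(4 × 8) = $14,134.05
Interest = A − P = $14,134.05 − $7,500.00 = $6,634.05

Interest = A - P = $6,634.05


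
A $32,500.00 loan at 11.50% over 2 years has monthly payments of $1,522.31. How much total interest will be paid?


Total paid over the life of the loan = PMT × n.
Total paid = $1,522.31 × 24 = $36,535.44
Total interest = total paid − principal = $36,535.44 − $32,500.00 = $4,035.44

Total interest = (PMT × n) - PV = $4,035.44


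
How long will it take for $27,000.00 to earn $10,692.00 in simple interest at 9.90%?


Rearrange the simple interest formula for t:
I = P × r × t  ⇒  t = I / (P × r)
t = $10,692.00 / ($27,000.00 × 0.099)
t = 4

t = I/(P×r) = 4 years


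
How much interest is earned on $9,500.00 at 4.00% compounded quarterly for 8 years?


Compound interest earned = final amount − principal.
A = P(1 + r/n)^(nt) = $9,500.00 × (1 + 0.04/4)^(4 × 8) = $13,061.94
Interest = A − P = $13,061.94 − $9,500.00 = $3,561.94

Interest = A - P = $3,561.94


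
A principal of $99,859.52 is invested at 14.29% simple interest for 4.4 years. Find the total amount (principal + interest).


Total amount formula: A = P(1 + rt) = P + P·r·t
Interest: I = P × r × t = $99,859.52 × 0.1429 × 4.4 = $62,787.67
A = P + I = $99,859.52 + $62,787.67 = $162,647.19

A = P + I = P(1 + rt) = $162,647.19


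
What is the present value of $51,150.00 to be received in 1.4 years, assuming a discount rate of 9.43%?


Present value formula: PV = FV / (1 + r)^t
PV = $51,150.00 / (1 + 0.0943)^1.4
PV = $51,150.00 / 1.1344646
PV = $45,087.35

PV = FV / (1 + r)^t = $45,087.35


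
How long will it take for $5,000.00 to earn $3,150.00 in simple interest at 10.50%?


Rearrange the simple interest formula for t:
I = P × r × t  ⇒  t = I / (P × r)
t = $3,150.00 / ($5,000.00 × 0.105)
t = 6

t = I/(P×r) = 6 years


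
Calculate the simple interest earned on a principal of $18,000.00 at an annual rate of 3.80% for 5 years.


Simple interest formula: I = P × r × t
I = $18,000.00 × 0.038 × 5
I = $3,420.00

I = P × r × t = $3,420.00


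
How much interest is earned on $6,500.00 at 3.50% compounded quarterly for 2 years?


Compound interest earned = final amount − principal.
A = P(1 + r/n)^(nt) = $6,500.00 × (1 + 0.035/4)^(4 × 2) = $6,969.18
Interest = A − P = $6,969.18 − $6,500.00 = $469.18

Interest = A - P = $469.18


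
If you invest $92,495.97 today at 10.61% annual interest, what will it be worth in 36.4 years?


Future value formula: FV = PV × (1 + r)^t
FV = $92,495.97 × (1 + 0.1061)^36.4
FV = $92,495.97 × 39.2749717
FV = $3,632,776.60

FV = PV × (1 + r)^t = $3,632,776.60


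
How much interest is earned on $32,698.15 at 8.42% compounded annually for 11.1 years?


Compound interest earned = final amount − principal.
A = P(1 + r/n)^(nt) = $32,698.15 × (1 + 0.0842/1)^(1 × 11.1) = $80,211.67
Interest = A − P = $80,211.67 − $32,698.15 = $47,513.52

Interest = A - P = $47,513.52


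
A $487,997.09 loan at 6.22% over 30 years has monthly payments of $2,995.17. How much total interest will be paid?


Total paid over the life of the loan = PMT × n.
Total paid = $2,995.17 × 360 = $1,078,261.20
Total interest = total paid − principal = $1,078,261.20 − $487,997.09 = $590,264.11

Total interest = (PMT × n) - PV = $590,264.11


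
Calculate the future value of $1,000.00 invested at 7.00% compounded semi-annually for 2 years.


Compound interest formula: A = P(1 + r/n)^(nt)
A = $1,000.00 × (1 + 0.07/2)^(2 × 2)
Growth factor: (1 + 0.07/2)^4 = 1.147523
A = $1,000.00 × 1.147523
A = $1,147.52

A = P(1 + r/n)^(nt) = $1,147.52


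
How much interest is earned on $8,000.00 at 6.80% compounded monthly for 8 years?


Compound interest earned = final amount − principal.
A = P(1 + r/n)^(nt) = $8,000.00 × (1 + 0.068/12)^(12 × 8) = $13,761.93
Interest = A − P = $13,761.93 − $8,000.00 = $5,761.93

Interest = A - P = $5,761.93


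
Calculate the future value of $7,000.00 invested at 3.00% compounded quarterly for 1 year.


Compound interest formula: A = P(1 + r/n)^(nt)
A = $7,000.00 × (1 + 0.03/4)^(4 × 1)
Growth factor: (1 + 0.03/4)^4 = 1.030339
A = $7,000.00 × 1.030339
A = $7,212.37

A = P(1 + r/n)^(nt) = $7,212.37


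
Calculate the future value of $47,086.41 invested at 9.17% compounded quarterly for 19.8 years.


Compound interest formula: A = P(1 + r/n)^(nt)
A = $47,086.41 × (1 + 0.0917/4)^(4 × 19.8)
Growth factor: (1 + 0.0917/4)^79.2 = 6.0204422
A = $47,086.41 × 6.0204422
A = $283,481.01

A = P(1 + r/n)^(nt) = $283,481.01


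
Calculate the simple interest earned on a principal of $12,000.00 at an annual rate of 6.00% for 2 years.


Simple interest formula: I = P × r × t
I = $12,000.00 × 0.06 × 2
I = $1,440.00

I = P × r × t = $1,440.00


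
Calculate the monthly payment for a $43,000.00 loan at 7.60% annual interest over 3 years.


Loan payment formula: PMT = PV × r / (1 − (1 + r)^(−n))
Monthly rate r = 0.076/12 ≈ 0.00633333, n = 36 months
Denominator: 1 − (1 + 0.076/12)^(−36) = 0.203303
PMT = $43,000.00 × (0.076/12) / 0.203303
PMT = $1,339.54 per month

PMT = PV × r / (1-(1+r)^(-n)) = $1,339.54/month


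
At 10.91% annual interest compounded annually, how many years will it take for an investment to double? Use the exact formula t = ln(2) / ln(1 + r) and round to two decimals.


Doubling condition: (1 + r)^t = 2
Take ln of both sides: t × ln(1 + r) = ln(2)
t = ln(2) / ln(1 + r)
t = 0.693147 / 0.103549
t = 6.69

t = ln(2) / ln(1 + r) = 6.69 years


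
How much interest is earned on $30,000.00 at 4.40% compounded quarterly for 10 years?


Compound interest earned = final amount − principal.
A = P(1 + r/n)^(nt) = $30,000.00 × (1 + 0.044/4)^(4 × 10) = $46,469.44
Interest = A − P = $46,469.44 − $30,000.00 = $16,469.44

Interest = A - P = $16,469.44


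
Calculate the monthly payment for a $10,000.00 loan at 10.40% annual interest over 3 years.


Loan payment formula: PMT = PV × r / (1 − (1 + r)^(−n))
Monthly rate r = 0.104/12 ≈ 0.00866667, n = 36 months
Denominator: 1 − (1 + 0.104/12)^(−36) = 0.267034
PMT = $10,000.00 × (0.104/12) / 0.267034
PMT = $324.55 per month

PMT = PV × r / (1-(1+r)^(-n)) = $324.55/month


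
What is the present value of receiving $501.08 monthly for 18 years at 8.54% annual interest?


Present value of an ordinary annuity: PV = PMT × (1 − (1 + r)^(−n)) / r
Monthly rate r = 0.0854/12 ≈ 0.00711667, n = 216
PV = $501.08 × (1 − (1 + 0.0854/12)^(−216)) / (0.0854/12)
PV = $501.08 × 110.142045
PV = $55,189.98

PV = PMT × (1-(1+r)^(-n))/r = $55,189.98


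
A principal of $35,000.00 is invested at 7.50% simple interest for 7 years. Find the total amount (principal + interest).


Total amount formula: A = P(1 + rt) = P + P·r·t
Interest: I = P × r × t = $35,000.00 × 0.075 × 7 = $18,375.00
A = P + I = $35,000.00 + $18,375.00 = $53,375.00

A = P + I = P(1 + rt) = $53,375.00


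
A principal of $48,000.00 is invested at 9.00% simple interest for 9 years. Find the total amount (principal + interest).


Total amount formula: A = P(1 + rt) = P + P·r·t
Interest: I = P × r × t = $48,000.00 × 0.09 × 9 = $38,880.00
A = P + I = $48,000.00 + $38,880.00 = $86,880.00

A = P + I = P(1 + rt) = $86,880.00


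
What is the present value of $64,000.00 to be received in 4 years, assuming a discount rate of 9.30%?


Present value formula: PV = FV / (1 + r)^t
PV = $64,000.00 / (1 + 0.093)^4
PV = $64,000.00 / 1.4271862
PV = $44,843.48

PV = FV / (1 + r)^t = $44,843.48


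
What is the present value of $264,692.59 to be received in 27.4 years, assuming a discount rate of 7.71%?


Present value formula: PV = FV / (1 + r)^t
PV = $264,692.59 / (1 + 0.0771)^27.4
PV = $264,692.59 / 7.652707
PV = $34,588.10

PV = FV / (1 + r)^t = $34,588.10


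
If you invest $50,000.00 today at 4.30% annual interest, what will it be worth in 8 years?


Future value formula: FV = PV × (1 + r)^t
FV = $50,000.00 × (1 + 0.043)^8
FV = $50,000.00 × 1.40047212
FV = $70,023.61

FV = PV × (1 + r)^t = $70,023.61


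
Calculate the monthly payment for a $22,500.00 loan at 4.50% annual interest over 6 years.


Loan payment formula: PMT = PV × r / (1 − (1 + r)^(−n))
Monthly rate r = 0.045/12 = 0.00375, n = 72 months
Denominator: 1 − (1 + 0.045/12)^(−72) = 0.236235
PMT = $22,500.00 × (0.045/12) / 0.236235
PMT = $357.17 per month

PMT = PV × r / (1-(1+r)^(-n)) = $357.17/month


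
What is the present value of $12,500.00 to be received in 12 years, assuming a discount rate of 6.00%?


Present value formula: PV = FV / (1 + r)^t
PV = $12,500.00 / (1 + 0.06)^12
PV = $12,500.00 / 2.012196
PV = $6,212.12

PV = FV / (1 + r)^t = $6,212.12


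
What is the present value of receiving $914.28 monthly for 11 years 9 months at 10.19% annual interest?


Present value of an ordinary annuity: PV = PMT × (1 − (1 + r)^(−n)) / r
Monthly rate r = 0.1019/12 ≈ 0.00849167, n = 141
PV = $914.28 × (1 − (1 + 0.1019/12)^(−141)) / (0.1019/12)
PV = $914.28 × 82.017883
PV = $74,987.31

PV = PMT × (1-(1+r)^(-n))/r = $74,987.31


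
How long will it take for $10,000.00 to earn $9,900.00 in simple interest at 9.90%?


Rearrange the simple interest formula for t:
I = P × r × t  ⇒  t = I / (P × r)
t = $9,900.00 / ($10,000.00 × 0.099)
t = 10

t = I/(P×r) = 10 years


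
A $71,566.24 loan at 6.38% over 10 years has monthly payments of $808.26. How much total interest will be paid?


Total paid over the life of the loan = PMT × n.
Total paid = $808.26 × 120 = $96,991.20
Total interest = total paid − principal = $96,991.20 − $71,566.24 = $25,424.96

Total interest = (PMT × n) - PV = $25,424.96


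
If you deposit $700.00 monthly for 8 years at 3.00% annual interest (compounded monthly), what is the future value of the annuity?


Future value of an ordinary annuity: FV = PMT × ((1 + r)^n − 1) / r
Monthly rate r = 0.03/12 = 0.0025, n = 96
FV = $700.00 × ((1 + 0.03/12)^96 − 1) / (0.03/12)
FV = $700.00 × 108.347387
FV = $75,843.17

FV = PMT × ((1+r)^n - 1)/r = $75,843.17


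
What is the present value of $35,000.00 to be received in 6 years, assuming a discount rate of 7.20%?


Present value formula: PV = FV / (1 + r)^t
PV = $35,000.00 / (1 + 0.072)^6
PV = $35,000.00 / 1.5176398
PV = $23,062.13

PV = FV / (1 + r)^t = $23,062.13


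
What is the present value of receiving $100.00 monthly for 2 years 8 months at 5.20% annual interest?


Present value of an ordinary annuity: PV = PMT × (1 − (1 + r)^(−n)) / r
Monthly rate r = 0.052/12 ≈ 0.00433333, n = 32
PV = $100.00 × (1 − (1 + 0.052/12)^(−32)) / (0.052/12)
PV = $100.00 × 29.820235
PV = $2,982.02

PV = PMT × (1-(1+r)^(-n))/r = $2,982.02


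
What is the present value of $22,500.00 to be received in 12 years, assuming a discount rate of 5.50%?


Present value formula: PV = FV / (1 + r)^t
PV = $22,500.00 / (1 + 0.055)^12
PV = $22,500.00 / 1.9012075
PV = $11,834.58

PV = FV / (1 + r)^t = $11,834.58


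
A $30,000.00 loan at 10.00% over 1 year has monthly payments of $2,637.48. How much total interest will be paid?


Total paid over the life of the loan = PMT × n.
Total paid = $2,637.48 × 12 = $31,649.76
Total interest = total paid − principal = $31,649.76 − $30,000.00 = $1,649.76

Total interest = (PMT × n) - PV = $1,649.76


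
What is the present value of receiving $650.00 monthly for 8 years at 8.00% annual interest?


Present value of an ordinary annuity: PV = PMT × (1 − (1 + r)^(−n)) / r
Monthly rate r = 0.08/12 ≈ 0.00666667, n = 96
PV = $650.00 × (1 − (1 + 0.08/12)^(−96)) / (0.08/12)
PV = $650.00 × 70.737970
PV = $45,979.68

PV = PMT × (1-(1+r)^(-n))/r = $45,979.68


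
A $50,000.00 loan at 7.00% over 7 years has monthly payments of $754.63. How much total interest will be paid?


Total paid over the life of the loan = PMT × n.
Total paid = $754.63 × 84 = $63,388.92
Total interest = total paid − principal = $63,388.92 − $50,000.00 = $13,388.92

Total interest = (PMT × n) - PV = $13,388.92


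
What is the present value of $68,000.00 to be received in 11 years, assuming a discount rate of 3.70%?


Present value formula: PV = FV / (1 + r)^t
PV = $68,000.00 / (1 + 0.037)^11
PV = $68,000.00 / 1.4913045
PV = $45,597.66

PV = FV / (1 + r)^t = $45,597.66


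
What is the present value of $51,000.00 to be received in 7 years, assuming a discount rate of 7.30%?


Present value formula: PV = FV / (1 + r)^t
PV = $51,000.00 / (1 + 0.073)^7
PV = $51,000.00 / 1.637563
PV = $31,143.84

PV = FV / (1 + r)^t = $31,143.84


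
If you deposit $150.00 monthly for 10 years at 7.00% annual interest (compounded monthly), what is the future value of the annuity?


Future value of an ordinary annuity: FV = PMT × ((1 + r)^n − 1) / r
Monthly rate r = 0.07/12 ≈ 0.00583333, n = 120
FV = $150.00 × ((1 + 0.07/12)^120 − 1) / (0.07/12)
FV = $150.00 × 173.084807
FV = $25,962.72

FV = PMT × ((1+r)^n - 1)/r = $25,962.72


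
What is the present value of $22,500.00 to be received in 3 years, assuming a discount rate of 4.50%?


Present value formula: PV = FV / (1 + r)^t
PV = $22,500.00 / (1 + 0.045)^3
PV = $22,500.00 / 1.1411661
PV = $19,716.67

PV = FV / (1 + r)^t = $19,716.67


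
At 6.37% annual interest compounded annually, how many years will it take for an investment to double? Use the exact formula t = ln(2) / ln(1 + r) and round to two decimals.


Doubling condition: (1 + r)^t = 2
Take ln of both sides: t × ln(1 + r) = ln(2)
t = ln(2) / ln(1 + r)
t = 0.693147 / 0.061753
t = 11.22

t = ln(2) / ln(1 + r) = 11.22 years


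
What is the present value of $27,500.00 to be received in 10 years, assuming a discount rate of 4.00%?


Present value formula: PV = FV / (1 + r)^t
PV = $27,500.00 / (1 + 0.04)^10
PV = $27,500.00 / 1.4802443
PV = $18,578.01

PV = FV / (1 + r)^t = $18,578.01


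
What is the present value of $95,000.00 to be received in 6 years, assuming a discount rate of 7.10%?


Present value formula: PV = FV / (1 + r)^t
PV = $95,000.00 / (1 + 0.071)^6
PV = $95,000.00 / 1.5091653
PV = $62,948.70

PV = FV / (1 + r)^t = $62,948.70


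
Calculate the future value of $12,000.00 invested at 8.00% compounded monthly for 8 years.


Compound interest formula: A = P(1 + r/n)^(nt)
A = $12,000.00 × (1 + 0.08/12)^(12 × 8)
Growth factor: (1 + 0.08/12)^96 = 1.8924572
A = $12,000.00 × 1.8924572
A = $22,709.49

A = P(1 + r/n)^(nt) = $22,709.49


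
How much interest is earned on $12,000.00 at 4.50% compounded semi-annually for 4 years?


Compound interest earned = final amount − principal.
A = P(1 + r/n)^(nt) = $12,000.00 × (1 + 0.045/2)^(2 × 4) = $14,337.97
Interest = A − P = $14,337.97 − $12,000.00 = $2,337.97

Interest = A - P = $2,337.97


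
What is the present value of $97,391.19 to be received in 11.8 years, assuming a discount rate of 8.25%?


Present value formula: PV = FV / (1 + r)^t
PV = $97,391.19 / (1 + 0.0825)^11.8
PV = $97,391.19 / 2.548293
PV = $38,218.21

PV = FV / (1 + r)^t = $38,218.21


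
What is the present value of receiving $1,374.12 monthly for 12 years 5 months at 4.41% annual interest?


Present value of an ordinary annuity: PV = PMT × (1 − (1 + r)^(−n)) / r
Monthly rate r = 0.0441/12 = 0.003675, n = 149
PV = $1,374.12 × (1 − (1 + 0.0441/12)^(−149)) / (0.0441/12)
PV = $1,374.12 × 114.576490
PV = $157,441.85

PV = PMT × (1-(1+r)^(-n))/r = $157,441.85


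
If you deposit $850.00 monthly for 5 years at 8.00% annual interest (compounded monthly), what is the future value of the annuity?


Future value of an ordinary annuity: FV = PMT × ((1 + r)^n − 1) / r
Monthly rate r = 0.08/12 ≈ 0.00666667, n = 60
FV = $850.00 × ((1 + 0.08/12)^60 − 1) / (0.08/12)
FV = $850.00 × 73.476856
FV = $62,455.33

FV = PMT × ((1+r)^n - 1)/r = $62,455.33


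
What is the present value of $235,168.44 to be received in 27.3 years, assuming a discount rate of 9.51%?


Present value formula: PV = FV / (1 + r)^t
PV = $235,168.44 / (1 + 0.0951)^27.3
PV = $235,168.44 / 11.942305
PV = $19,692.05

PV = FV / (1 + r)^t = $19,692.05


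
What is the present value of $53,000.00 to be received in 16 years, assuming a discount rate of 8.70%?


Present value formula: PV = FV / (1 + r)^t
PV = $53,000.00 / (1 + 0.087)^16
PV = $53,000.00 / 3.799030
PV = $13,950.93

PV = FV / (1 + r)^t = $13,950.93


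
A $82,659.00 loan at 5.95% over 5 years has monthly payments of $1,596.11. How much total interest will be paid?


Total paid over the life of the loan = PMT × n.
Total paid = $1,596.11 × 60 = $95,766.60
Total interest = total paid − principal = $95,766.60 − $82,659.00 = $13,107.60

Total interest = (PMT × n) - PV = $13,107.60


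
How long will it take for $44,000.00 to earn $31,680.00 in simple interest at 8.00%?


Rearrange the simple interest formula for t:
I = P × r × t  ⇒  t = I / (P × r)
t = $31,680.00 / ($44,000.00 × 0.08)
t = 9

t = I/(P×r) = 9 years


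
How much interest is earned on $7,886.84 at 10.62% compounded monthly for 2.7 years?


Compound interest earned = final amount − principal.
A = P(1 + r/n)^(nt) = $7,886.84 × (1 + 0.1062/12)^(12 × 2.7) = $10,492.64
Interest = A − P = $10,492.64 − $7,886.84 = $2,605.80

Interest = A - P = $2,605.80


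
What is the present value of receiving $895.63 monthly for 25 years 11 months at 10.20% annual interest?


Present value of an ordinary annuity: PV = PMT × (1 − (1 + r)^(−n)) / r
Monthly rate r = 0.102/12 = 0.0085, n = 311
PV = $895.63 × (1 − (1 + 0.102/12)^(−311)) / (0.102/12)
PV = $895.63 × 109.186961
PV = $97,791.12

PV = PMT × (1-(1+r)^(-n))/r = $97,791.12


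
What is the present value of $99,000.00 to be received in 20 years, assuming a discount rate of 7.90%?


Present value formula: PV = FV / (1 + r)^t
PV = $99,000.00 / (1 + 0.079)^20
PV = $99,000.00 / 4.575398
PV = $21,637.46

PV = FV / (1 + r)^t = $21,637.46


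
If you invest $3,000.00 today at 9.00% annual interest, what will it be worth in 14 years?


Future value formula: FV = PV × (1 + r)^t
FV = $3,000.00 × (1 + 0.09)^14
FV = $3,000.00 × 3.341727
FV = $10,025.18

FV = PV × (1 + r)^t = $10,025.18


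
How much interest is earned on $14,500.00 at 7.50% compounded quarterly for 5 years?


Compound interest earned = final amount − principal.
A = P(1 + r/n)^(nt) = $14,500.00 × (1 + 0.075/4)^(4 × 5) = $21,024.25
Interest = A − P = $21,024.25 − $14,500.00 = $6,524.25

Interest = A - P = $6,524.25


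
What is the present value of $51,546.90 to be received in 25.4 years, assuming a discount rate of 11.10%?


Present value formula: PV = FV / (1 + r)^t
PV = $51,546.90 / (1 + 0.111)^25.4
PV = $51,546.90 / 14.492293
PV = $3,556.85

PV = FV / (1 + r)^t = $3,556.85


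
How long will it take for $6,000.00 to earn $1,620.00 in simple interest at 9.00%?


Rearrange the simple interest formula for t:
I = P × r × t  ⇒  t = I / (P × r)
t = $1,620.00 / ($6,000.00 × 0.09)
t = 3

t = I/(P×r) = 3 years


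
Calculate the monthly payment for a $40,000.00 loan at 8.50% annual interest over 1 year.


Loan payment formula: PMT = PV × r / (1 − (1 + r)^(−n))
Monthly rate r = 0.085/12 ≈ 0.00708333, n = 12 months
Denominator: 1 − (1 + 0.085/12)^(−12) = 0.0812125
PMT = $40,000.00 × (0.085/12) / 0.0812125
PMT = $3,488.79 per month

PMT = PV × r / (1-(1+r)^(-n)) = $3,488.79/month


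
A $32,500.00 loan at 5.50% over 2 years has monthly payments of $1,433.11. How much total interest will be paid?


Total paid over the life of the loan = PMT × n.
Total paid = $1,433.11 × 24 = $34,394.64
Total interest = total paid − principal = $34,394.64 − $32,500.00 = $1,894.64

Total interest = (PMT × n) - PV = $1,894.64


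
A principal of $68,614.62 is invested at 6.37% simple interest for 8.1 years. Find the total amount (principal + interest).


Total amount formula: A = P(1 + rt) = P + P·r·t
Interest: I = P × r × t = $68,614.62 × 0.0637 × 8.1 = $35,403.09
A = P + I = $68,614.62 + $35,403.09 = $104,017.71

A = P + I = P(1 + rt) = $104,017.71


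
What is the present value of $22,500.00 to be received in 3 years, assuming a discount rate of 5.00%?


Present value formula: PV = FV / (1 + r)^t
PV = $22,500.00 / (1 + 0.05)^3
PV = $22,500.00 / 1.157625
PV = $19,436.35

PV = FV / (1 + r)^t = $19,436.35


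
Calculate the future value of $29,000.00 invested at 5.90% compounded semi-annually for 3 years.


Compound interest formula: A = P(1 + r/n)^(nt)
A = $29,000.00 × (1 + 0.059/2)^(2 × 3)
Growth factor: (1 + 0.059/2)^6 = 1.1905787
A = $29,000.00 × 1.1905787
A = $34,526.78

A = P(1 + r/n)^(nt) = $34,526.78


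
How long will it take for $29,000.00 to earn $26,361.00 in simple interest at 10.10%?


Rearrange the simple interest formula for t:
I = P × r × t  ⇒  t = I / (P × r)
t = $26,361.00 / ($29,000.00 × 0.101)
t = 9

t = I/(P×r) = 9 years


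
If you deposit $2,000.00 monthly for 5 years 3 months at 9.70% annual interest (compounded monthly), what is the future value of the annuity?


Future value of an ordinary annuity: FV = PMT × ((1 + r)^n − 1) / r
Monthly rate r = 0.097/12 ≈ 0.00808333, n = 63
FV = $2,000.00 × ((1 + 0.097/12)^63 − 1) / (0.097/12)
FV = $2,000.00 × 81.728605
FV = $163,457.21

FV = PMT × ((1+r)^n - 1)/r = $163,457.21


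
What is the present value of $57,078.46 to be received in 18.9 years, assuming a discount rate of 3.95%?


Present value formula: PV = FV / (1 + r)^t
PV = $57,078.46 / (1 + 0.0395)^18.9
PV = $57,078.46 / 2.079615
PV = $27,446.65

PV = FV / (1 + r)^t = $27,446.65


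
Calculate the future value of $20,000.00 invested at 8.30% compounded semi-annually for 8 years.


Compound interest formula: A = P(1 + r/n)^(nt)
A = $20,000.00 × (1 + 0.083/2)^(2 × 8)
Growth factor: (1 + 0.083/2)^16 = 1.9166746
A = $20,000.00 × 1.9166746
A = $38,333.49

A = P(1 + r/n)^(nt) = $38,333.49


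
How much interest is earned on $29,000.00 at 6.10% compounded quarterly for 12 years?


Compound interest earned = final amount − principal.
A = P(1 + r/n)^(nt) = $29,000.00 × (1 + 0.061/4)^(4 × 12) = $59,965.56
Interest = A − P = $59,965.56 − $29,000.00 = $30,965.56

Interest = A - P = $30,965.56


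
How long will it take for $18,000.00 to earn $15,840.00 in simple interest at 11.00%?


Rearrange the simple interest formula for t:
I = P × r × t  ⇒  t = I / (P × r)
t = $15,840.00 / ($18,000.00 × 0.11)
t = 8

t = I/(P×r) = 8 years


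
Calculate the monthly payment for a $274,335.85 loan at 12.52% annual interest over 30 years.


Loan payment formula: PMT = PV × r / (1 − (1 + r)^(−n))
Monthly rate r = 0.1252/12 ≈ 0.01043333, n = 360 months
Denominator: 1 − (1 + 0.1252/12)^(−360) = 0.976164
PMT = $274,335.85 × (0.1252/12) / 0.976164
PMT = $2,932.13 per month

PMT = PV × r / (1-(1+r)^(-n)) = $2,932.13/month


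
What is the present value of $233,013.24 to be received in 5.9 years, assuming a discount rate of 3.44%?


Present value formula: PV = FV / (1 + r)^t
PV = $233,013.24 / (1 + 0.0344)^5.9
PV = $233,013.24 / 1.22084975
PV = $190,861.52

PV = FV / (1 + r)^t = $190,861.52


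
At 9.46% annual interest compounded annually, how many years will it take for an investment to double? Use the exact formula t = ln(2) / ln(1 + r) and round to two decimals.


Doubling condition: (1 + r)^t = 2
Take ln of both sides: t × ln(1 + r) = ln(2)
t = ln(2) / ln(1 + r)
t = 0.693147 / 0.090389
t = 7.67

t = ln(2) / ln(1 + r) = 7.67 years
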